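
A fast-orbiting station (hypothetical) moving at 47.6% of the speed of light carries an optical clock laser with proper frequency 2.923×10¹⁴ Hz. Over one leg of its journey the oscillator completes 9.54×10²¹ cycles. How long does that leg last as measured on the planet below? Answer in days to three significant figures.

Δt = 430 days

β = 0.476; γ = 1/√(1 − 0.476²) = 1/√0.7734 = 1.137
Proper time for N cycles: τ = N/f = 9.54×10²¹/(2.923×10¹⁴) = 3.264×10⁷ s = 377.8 days.
Lab-frame duration Δt = γτ = 1.137 × 377.8 = 429.5 days.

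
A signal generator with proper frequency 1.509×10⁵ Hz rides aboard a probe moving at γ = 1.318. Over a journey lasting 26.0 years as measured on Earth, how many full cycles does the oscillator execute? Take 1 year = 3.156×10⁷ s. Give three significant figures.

γ = 1.318
The oscillator's own cycle count is N = f × τ where τ is the proper time aboard the probe. τ = Δt/γ = 26.0/1.318 = 19.73 years = 6.226×10⁸ s.
N = 1.509×10⁵ × 6.226×10⁸ = 9.395×10¹³.

N = 9.39×10¹³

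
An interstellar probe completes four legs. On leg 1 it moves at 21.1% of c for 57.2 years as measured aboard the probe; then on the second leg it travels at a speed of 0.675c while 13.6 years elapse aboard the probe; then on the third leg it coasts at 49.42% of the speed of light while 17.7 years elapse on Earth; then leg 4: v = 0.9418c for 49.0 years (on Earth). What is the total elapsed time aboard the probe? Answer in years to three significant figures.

τ = 103 years

Leg 1: 57.2 years is already measured aboard the probe.
Leg 2: 13.6 years is already measured aboard the probe.
Leg 3: β = 0.4942; γ = 1/√(1 − 0.4942²) = 1/√0.7558 = 1.150; τ_3 = 17.7/1.150 = 15.39 years.
Leg 4: γ = 1/√(1 − 0.9418²) = 1/√0.1130 = 2.975; τ_4 = 49.0/2.975 = 16.47 years.
Total: 57.20 + 13.60 + 15.39 + 16.47 years.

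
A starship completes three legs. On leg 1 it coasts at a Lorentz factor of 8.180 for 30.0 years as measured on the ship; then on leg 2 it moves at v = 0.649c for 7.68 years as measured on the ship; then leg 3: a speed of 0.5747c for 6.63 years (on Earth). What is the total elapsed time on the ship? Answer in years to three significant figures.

τ = 43.1 years

Leg 1: 30.0 years is already measured on the ship.
Leg 2: 7.68 years is already measured on the ship.
Leg 3: γ = 1/√(1 − 0.5747²) = 1/√0.6697 = 1.222; τ_3 = 6.63/1.222 = 5.426 years.
Total: 30.00 + 7.680 + 5.426 years.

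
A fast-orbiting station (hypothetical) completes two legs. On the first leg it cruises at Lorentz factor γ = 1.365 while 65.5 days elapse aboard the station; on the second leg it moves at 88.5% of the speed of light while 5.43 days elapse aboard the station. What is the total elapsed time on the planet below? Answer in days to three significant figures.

Leg 1: γ = 1.365; Δt_1 = 1.365 × 65.5 = 89.41 days.
Leg 2: β = 0.885; γ = 1/√(1 − 0.885²) = 1/√0.2168 = 2.148; Δt_2 = 2.148 × 5.43 = 11.66 days.
Total: 89.41 + 11.66 days.

Δt = 101 days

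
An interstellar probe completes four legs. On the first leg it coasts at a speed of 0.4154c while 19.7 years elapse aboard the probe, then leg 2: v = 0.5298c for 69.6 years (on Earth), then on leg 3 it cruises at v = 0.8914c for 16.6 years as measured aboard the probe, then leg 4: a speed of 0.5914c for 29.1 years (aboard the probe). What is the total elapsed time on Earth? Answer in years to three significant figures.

Leg 1: γ = 1/√(1 − 0.4154²) = 1/√0.8274 = 1.099; Δt_1 = 1.099 × 19.7 = 21.66 years.
Leg 2: 69.6 years is already measured on Earth.
Leg 3: γ = 1/√(1 − 0.8914²) = 1/√0.2054 = 2.206; Δt_3 = 2.206 × 16.6 = 36.63 years.
Leg 4: γ = 1/√(1 − 0.5914²) = 1/√0.6502 = 1.240; Δt_4 = 1.240 × 29.1 = 36.09 years.
Total: 21.66 + 69.60 + 36.63 + 36.09 years.

Δt = 164 years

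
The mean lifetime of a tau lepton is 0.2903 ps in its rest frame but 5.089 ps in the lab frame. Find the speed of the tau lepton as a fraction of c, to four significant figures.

v = 0.9984c

γ = Δt/τ₀ = 5.089/0.2903 = 17.53
β = √(1 − 1/γ²) = √(1 − 0.003254) = √0.9967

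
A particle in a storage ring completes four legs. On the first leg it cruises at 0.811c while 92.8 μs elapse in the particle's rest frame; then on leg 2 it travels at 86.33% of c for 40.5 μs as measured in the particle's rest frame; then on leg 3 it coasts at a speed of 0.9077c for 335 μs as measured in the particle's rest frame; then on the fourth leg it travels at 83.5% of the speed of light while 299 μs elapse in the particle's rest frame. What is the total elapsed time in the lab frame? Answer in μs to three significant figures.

Δt = 1580 μs

Leg 1: γ = 1/√(1 − 0.811²) = 1/√0.3423 = 1.709; Δt_1 = 1.709 × 92.8 = 158.6 μs.
Leg 2: β = 0.8633; γ = 1/√(1 − 0.8633²) = 1/√0.2547 = 1.981; Δt_2 = 1.981 × 40.5 = 80.25 μs.
Leg 3: γ = 1/√(1 − 0.9077²) = 1/√0.1761 = 2.383; Δt_3 = 2.383 × 335 = 798.3 μs.
Leg 4: β = 0.835; γ = 1/√(1 − 0.835²) = 1/√0.3028 = 1.817; Δt_4 = 1.817 × 299 = 543.4 μs.
Total: 158.6 + 80.25 + 798.3 + 543.4 μs.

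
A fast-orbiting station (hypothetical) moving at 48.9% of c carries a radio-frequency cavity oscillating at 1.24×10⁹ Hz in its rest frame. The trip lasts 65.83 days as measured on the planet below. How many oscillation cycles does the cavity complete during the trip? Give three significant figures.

N = 6.15×10¹⁵

β = 0.489; γ = 1/√(1 − 0.489²) = 1/√0.7609 = 1.146
The oscillator's own cycle count is N = f × τ where τ is the proper time aboard the station. τ = Δt/γ = 65.83/1.146 = 57.42 days = 4.961×10⁶ s.
N = 1.24×10⁹ × 4.961×10⁶ = 6.152×10¹⁵.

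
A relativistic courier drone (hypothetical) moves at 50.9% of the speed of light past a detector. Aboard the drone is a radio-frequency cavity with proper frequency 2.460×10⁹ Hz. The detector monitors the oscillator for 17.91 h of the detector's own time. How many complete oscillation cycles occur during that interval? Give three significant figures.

β = 0.509; γ = 1/√(1 − 0.509²) = 1/√0.7409 = 1.162
During 17.91 h of lab time, the oscillator's proper time advances by τ = Δt/γ = 17.91/1.162 = 15.42 h = 5.550×10⁴ s.
N = f × τ = 2.460×10⁹ × 5.550×10⁴ = 1.365×10¹⁴.

N = 1.37×10¹⁴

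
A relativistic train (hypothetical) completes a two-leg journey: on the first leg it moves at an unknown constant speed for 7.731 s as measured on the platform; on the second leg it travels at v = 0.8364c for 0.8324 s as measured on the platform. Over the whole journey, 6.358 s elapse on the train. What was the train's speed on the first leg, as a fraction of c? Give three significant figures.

β = 0.646

Leg 1: speed unknown; τ_1 = 7.731/γ_1.
Leg 2: γ = 1/√(1 − 0.8364²) = 1/√0.3004 = 1.824; τ_2 = 0.8324/1.824 = 0.4563 s.
Total proper time: τ_1 + 0.4563 = 6.358, so τ_1 = 6.358 − 0.4563 = 5.902 s.
γ_1 = 7.731/5.902 = 1.310; β = √(1 − 1/γ²) = √0.4172.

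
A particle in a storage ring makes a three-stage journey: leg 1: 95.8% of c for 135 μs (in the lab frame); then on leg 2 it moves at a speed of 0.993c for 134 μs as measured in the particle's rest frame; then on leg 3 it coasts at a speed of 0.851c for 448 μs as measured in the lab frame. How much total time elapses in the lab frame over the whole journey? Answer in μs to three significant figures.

Δt = 1720 μs

Leg 1: 135 μs is already measured in the lab frame.
Leg 2: γ = 1/√(1 − 0.993²) = 1/√0.01395 = 8.466; Δt_2 = 8.466 × 134 = 1134 μs.
Leg 3: 448 μs is already measured in the lab frame.
Total: 135.0 + 1134 + 448.0 μs.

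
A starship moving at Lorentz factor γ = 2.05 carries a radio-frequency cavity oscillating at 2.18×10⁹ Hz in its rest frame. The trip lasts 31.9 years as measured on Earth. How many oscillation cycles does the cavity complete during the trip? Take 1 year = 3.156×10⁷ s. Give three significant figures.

N = 1.07×10¹⁸

γ = 2.05
The oscillator's own cycle count is N = f × τ where τ is the proper time on the ship. τ = Δt/γ = 31.9/2.050 = 15.56 years = 4.911×10⁸ s.
N = 2.18×10⁹ × 4.911×10⁸ = 1.071×10¹⁸.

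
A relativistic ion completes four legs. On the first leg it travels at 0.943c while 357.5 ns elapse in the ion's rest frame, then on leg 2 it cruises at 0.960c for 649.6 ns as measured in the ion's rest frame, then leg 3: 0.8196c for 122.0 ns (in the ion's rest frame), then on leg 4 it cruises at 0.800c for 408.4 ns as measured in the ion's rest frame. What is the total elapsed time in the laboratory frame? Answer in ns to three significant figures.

Leg 1: γ = 1/√(1 − 0.943²) = 1/√0.1108 = 3.005; Δt_1 = 3.005 × 357.5 = 1074 ns.
Leg 2: γ = 1/√(1 − 0.960²) = 25/7 ≈ 3.571; Δt_2 = 3.571 × 649.6 = 2320 ns.
Leg 3: γ = 1/√(1 − 0.8196²) = 1/√0.3283 = 1.745; Δt_3 = 1.745 × 122.0 = 212.9 ns.
Leg 4: γ = 1/√(1 − 0.800²) = 5/3 ≈ 1.667; Δt_4 = 1.667 × 408.4 = 680.7 ns.
Total: 1074 + 2320 + 212.9 + 680.7 ns.

Δt = 4290 ns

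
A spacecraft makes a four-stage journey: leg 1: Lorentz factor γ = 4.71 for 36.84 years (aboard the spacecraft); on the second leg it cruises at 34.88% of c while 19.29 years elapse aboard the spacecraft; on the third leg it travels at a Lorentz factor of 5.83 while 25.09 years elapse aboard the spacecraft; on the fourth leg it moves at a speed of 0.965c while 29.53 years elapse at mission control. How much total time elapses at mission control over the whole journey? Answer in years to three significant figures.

Δt = 370 years

Leg 1: γ = 4.71; Δt_1 = 4.710 × 36.84 = 173.5 years.
Leg 2: β = 0.3488; γ = 1/√(1 − 0.3488²) = 1/√0.8783 = 1.067; Δt_2 = 1.067 × 19.29 = 20.58 years.
Leg 3: γ = 5.83; Δt_3 = 5.830 × 25.09 = 146.3 years.
Leg 4: 29.53 years is already measured at mission control.
Total: 173.5 + 20.58 + 146.3 + 29.53 years.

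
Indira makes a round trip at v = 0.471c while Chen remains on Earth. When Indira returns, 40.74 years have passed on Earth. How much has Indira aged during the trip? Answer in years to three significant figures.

τ = 35.9 years

γ = 1/√(1 − 0.471²) = 1/√0.7782 = 1.134
Indira's clock measures proper time along the trip: τ = Δt/γ = 40.74/1.134 years.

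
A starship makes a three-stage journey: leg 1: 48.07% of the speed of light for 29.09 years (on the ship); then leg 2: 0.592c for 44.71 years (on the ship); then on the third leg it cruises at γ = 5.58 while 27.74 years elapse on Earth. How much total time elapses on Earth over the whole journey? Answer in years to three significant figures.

Δt = 116 years

Leg 1: β = 0.4807; γ = 1/√(1 − 0.4807²) = 1/√0.7689 = 1.140; Δt_1 = 1.140 × 29.09 = 33.17 years.
Leg 2: γ = 1/√(1 − 0.592²) = 1/√0.6495 = 1.241; Δt_2 = 1.241 × 44.71 = 55.48 years.
Leg 3: 27.74 years is already measured on Earth.
Total: 33.17 + 55.48 + 27.74 years.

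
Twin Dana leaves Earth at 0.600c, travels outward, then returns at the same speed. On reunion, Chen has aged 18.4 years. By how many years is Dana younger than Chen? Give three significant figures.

γ = 1/√(1 − 0.600²) = 5/4 = 1.250
Dana's elapsed proper time: τ = 18.4/1.250 = 14.72 years.
Age gap = Δt − τ = 18.4 − 14.72 years.

Δt − τ = 3.68 years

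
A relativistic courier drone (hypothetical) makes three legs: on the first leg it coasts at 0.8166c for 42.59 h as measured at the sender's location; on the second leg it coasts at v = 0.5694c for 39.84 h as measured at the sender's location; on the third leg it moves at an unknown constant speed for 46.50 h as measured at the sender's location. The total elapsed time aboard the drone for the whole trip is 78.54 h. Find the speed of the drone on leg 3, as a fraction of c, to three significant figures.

Leg 1: γ = 1/√(1 − 0.8166²) = 1/√0.3332 = 1.732; τ_1 = 42.59/1.732 = 24.58 h.
Leg 2: γ = 1/√(1 − 0.5694²) = 1/√0.6758 = 1.216; τ_2 = 39.84/1.216 = 32.75 h.
Leg 3: speed unknown; τ_3 = 46.50/γ_3.
Total proper time: 24.58 + 32.75 + τ_3 = 78.54, so τ_3 = 78.54 − 57.33 = 21.21 h.
γ_3 = 46.50/21.21 = 2.193; β = √(1 − 1/γ²) = √0.7920.

β = 0.890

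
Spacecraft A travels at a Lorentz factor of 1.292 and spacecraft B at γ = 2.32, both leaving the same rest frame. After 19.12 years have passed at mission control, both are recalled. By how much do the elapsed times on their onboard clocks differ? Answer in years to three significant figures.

A: γ = 1.292; τ_A = 19.12/1.292 = 14.80 years.
B: γ = 2.32; τ_B = 19.12/2.320 = 8.241 years.

|τ_A − τ_B| = 6.56 years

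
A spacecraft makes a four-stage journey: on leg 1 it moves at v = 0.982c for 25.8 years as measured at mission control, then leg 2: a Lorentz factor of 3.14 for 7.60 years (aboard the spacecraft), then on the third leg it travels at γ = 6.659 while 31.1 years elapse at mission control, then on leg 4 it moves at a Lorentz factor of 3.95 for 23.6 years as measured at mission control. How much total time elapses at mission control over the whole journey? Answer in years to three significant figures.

Leg 1: 25.8 years is already measured at mission control.
Leg 2: γ = 3.14; Δt_2 = 3.140 × 7.60 = 23.86 years.
Leg 3: 31.1 years is already measured at mission control.
Leg 4: 23.6 years is already measured at mission control.
Total: 25.80 + 23.86 + 31.10 + 23.60 years.

Δt = 104 years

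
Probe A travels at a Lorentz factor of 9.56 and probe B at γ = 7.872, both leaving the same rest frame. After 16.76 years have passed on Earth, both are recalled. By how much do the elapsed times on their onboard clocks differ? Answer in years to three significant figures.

|τ_A − τ_B| = 0.376 years

A: γ = 9.56; τ_A = 16.76/9.560 = 1.753 years.
B: γ = 7.872; τ_B = 16.76/7.872 = 2.129 years.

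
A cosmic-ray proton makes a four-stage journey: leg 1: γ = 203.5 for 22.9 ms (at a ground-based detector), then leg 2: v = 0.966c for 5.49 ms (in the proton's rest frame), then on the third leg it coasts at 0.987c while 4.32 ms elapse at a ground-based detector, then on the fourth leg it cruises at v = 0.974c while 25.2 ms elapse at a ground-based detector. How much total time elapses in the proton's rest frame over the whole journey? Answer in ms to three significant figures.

τ = 12.0 ms

Leg 1: γ = 203.5; τ_1 = 22.9/203.5 = 0.1125 ms.
Leg 2: 5.49 ms is already measured in the proton's rest frame.
Leg 3: γ = 1/√(1 − 0.987²) = 1/√0.02583 = 6.222; τ_3 = 4.32/6.222 = 0.6943 ms.
Leg 4: γ = 1/√(1 − 0.974²) = 1/√0.05132 = 4.414; τ_4 = 25.2/4.414 = 5.709 ms.
Total: 0.1125 + 5.490 + 0.6943 + 5.709 ms.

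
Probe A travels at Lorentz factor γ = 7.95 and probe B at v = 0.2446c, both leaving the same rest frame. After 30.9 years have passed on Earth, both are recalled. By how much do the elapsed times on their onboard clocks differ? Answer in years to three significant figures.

A: γ = 7.95; τ_A = 30.9/7.950 = 3.887 years.
B: γ = 1/√(1 − 0.2446²) = 1/√0.9402 = 1.031; τ_B = 30.9/1.031 = 29.96 years.

|τ_A − τ_B| = 26.1 years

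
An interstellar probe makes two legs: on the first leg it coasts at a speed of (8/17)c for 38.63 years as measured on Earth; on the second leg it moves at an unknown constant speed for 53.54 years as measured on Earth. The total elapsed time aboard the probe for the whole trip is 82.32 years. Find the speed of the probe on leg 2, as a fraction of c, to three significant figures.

Leg 1: γ = 1/√(1 − (8/17)²) = 17/15 ≈ 1.133; τ_1 = 38.63/1.133 = 34.09 years.
Leg 2: speed unknown; τ_2 = 53.54/γ_2.
Total proper time: 34.09 + τ_2 = 82.32, so τ_2 = 82.32 − 34.09 = 48.23 years.
γ_2 = 53.54/48.23 = 1.110; β = √(1 − 1/γ²) = √0.1884.

β = 0.434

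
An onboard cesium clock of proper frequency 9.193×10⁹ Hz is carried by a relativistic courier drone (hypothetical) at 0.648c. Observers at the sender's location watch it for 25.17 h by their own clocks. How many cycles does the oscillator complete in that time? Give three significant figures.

N = 6.34×10¹⁴

γ = 1/√(1 − 0.648²) = 1/√0.5801 = 1.313
During 25.17 h of lab time, the oscillator's proper time advances by τ = Δt/γ = 25.17/1.313 = 19.17 h = 6.901×10⁴ s.
N = f × τ = 9.193×10⁹ × 6.901×10⁴ = 6.344×10¹⁴.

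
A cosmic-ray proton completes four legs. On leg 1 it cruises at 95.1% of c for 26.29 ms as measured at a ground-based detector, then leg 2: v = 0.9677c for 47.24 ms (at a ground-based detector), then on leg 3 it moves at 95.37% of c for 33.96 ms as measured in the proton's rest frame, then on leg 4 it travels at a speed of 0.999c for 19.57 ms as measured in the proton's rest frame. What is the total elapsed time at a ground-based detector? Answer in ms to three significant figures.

Leg 1: 26.29 ms is already measured at a ground-based detector.
Leg 2: 47.24 ms is already measured at a ground-based detector.
Leg 3: β = 0.9537; γ = 1/√(1 − 0.9537²) = 1/√0.09046 = 3.325; Δt_3 = 3.325 × 33.96 = 112.9 ms.
Leg 4: γ = 1/√(1 − 0.999²) = 1/√0.001999 = 22.37; Δt_4 = 22.37 × 19.57 = 437.7 ms.
Total: 26.29 + 47.24 + 112.9 + 437.7 ms.

Δt = 624 ms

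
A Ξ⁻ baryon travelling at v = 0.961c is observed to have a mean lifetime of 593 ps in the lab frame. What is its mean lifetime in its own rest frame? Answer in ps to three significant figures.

τ₀ = 164 ps

γ = 1/√(1 − 0.961²) = 1/√0.07648 = 3.616
The lab-frame lifetime is the dilated interval; the proper lifetime is τ₀ = Δt/γ = 593/3.616 ps.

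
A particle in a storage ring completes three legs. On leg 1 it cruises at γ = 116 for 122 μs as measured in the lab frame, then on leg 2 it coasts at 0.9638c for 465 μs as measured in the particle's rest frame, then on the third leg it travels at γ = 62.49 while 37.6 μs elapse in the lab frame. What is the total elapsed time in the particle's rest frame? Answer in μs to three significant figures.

Leg 1: γ = 116; τ_1 = 122/116.0 = 1.052 μs.
Leg 2: 465 μs is already measured in the particle's rest frame.
Leg 3: γ = 62.49; τ_3 = 37.6/62.49 = 0.6017 μs.
Total: 1.052 + 465.0 + 0.6017 μs.

τ = 467 μs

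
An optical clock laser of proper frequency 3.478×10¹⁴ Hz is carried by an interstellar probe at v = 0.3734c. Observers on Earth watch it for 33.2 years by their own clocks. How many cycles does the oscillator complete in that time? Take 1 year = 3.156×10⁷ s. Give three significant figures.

N = 3.38×10²³

γ = 1/√(1 − 0.3734²) = 1/√0.8606 = 1.078
During 33.2 years of lab time, the oscillator's proper time advances by τ = Δt/γ = 33.2/1.078 = 30.80 years = 9.720×10⁸ s.
N = f × τ = 3.478×10¹⁴ × 9.720×10⁸ = 3.381×10²³.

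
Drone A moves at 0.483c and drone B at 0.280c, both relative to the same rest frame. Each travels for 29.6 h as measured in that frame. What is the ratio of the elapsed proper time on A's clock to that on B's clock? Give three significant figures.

A: γ = 1/√(1 − 0.483²) = 1/√0.7667 = 1.142. B: γ = 1/√(1 − 0.280²) = 25/24 ≈ 1.042.
τ_A/τ_B = γ_B/γ_A = 1.042/1.142 = 0.9121, so τ_A/τ_B = 0.9121.

τ_A/τ_B = 0.912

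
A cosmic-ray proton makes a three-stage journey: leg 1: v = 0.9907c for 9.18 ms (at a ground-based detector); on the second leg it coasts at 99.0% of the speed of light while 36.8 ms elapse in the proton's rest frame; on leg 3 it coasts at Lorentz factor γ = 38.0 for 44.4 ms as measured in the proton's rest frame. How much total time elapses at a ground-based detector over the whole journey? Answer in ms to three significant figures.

Δt = 1960 ms

Leg 1: 9.18 ms is already measured at a ground-based detector.
Leg 2: β = 0.990; γ = 1/√(1 − 0.990²) = 1/√0.01990 = 7.089; Δt_2 = 7.089 × 36.8 = 260.9 ms.
Leg 3: γ = 38.0; Δt_3 = 38.00 × 44.4 = 1687 ms.
Total: 9.180 + 260.9 + 1687 ms.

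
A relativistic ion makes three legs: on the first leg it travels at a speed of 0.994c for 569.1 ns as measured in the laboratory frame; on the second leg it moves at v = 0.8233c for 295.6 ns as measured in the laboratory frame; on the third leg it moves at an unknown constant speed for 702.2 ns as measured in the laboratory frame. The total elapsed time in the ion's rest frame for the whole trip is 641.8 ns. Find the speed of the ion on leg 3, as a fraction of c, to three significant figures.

β = 0.810

Leg 1: γ = 1/√(1 − 0.994²) = 1/√0.01196 = 9.142; τ_1 = 569.1/9.142 = 62.25 ns.
Leg 2: γ = 1/√(1 − 0.8233²) = 1/√0.3222 = 1.762; τ_2 = 295.6/1.762 = 167.8 ns.
Leg 3: speed unknown; τ_3 = 702.2/γ_3.
Total proper time: 62.25 + 167.8 + τ_3 = 641.8, so τ_3 = 641.8 − 230.0 = 411.8 ns.
γ_3 = 702.2/411.8 = 1.705; β = √(1 − 1/γ²) = √0.6561.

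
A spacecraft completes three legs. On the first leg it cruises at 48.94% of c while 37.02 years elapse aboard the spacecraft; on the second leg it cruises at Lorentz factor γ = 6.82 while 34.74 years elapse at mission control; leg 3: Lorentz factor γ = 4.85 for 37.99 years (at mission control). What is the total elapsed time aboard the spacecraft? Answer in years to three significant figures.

τ = 49.9 years

Leg 1: 37.02 years is already measured aboard the spacecraft.
Leg 2: γ = 6.82; τ_2 = 34.74/6.820 = 5.094 years.
Leg 3: γ = 4.85; τ_3 = 37.99/4.850 = 7.833 years.
Total: 37.02 + 5.094 + 7.833 years.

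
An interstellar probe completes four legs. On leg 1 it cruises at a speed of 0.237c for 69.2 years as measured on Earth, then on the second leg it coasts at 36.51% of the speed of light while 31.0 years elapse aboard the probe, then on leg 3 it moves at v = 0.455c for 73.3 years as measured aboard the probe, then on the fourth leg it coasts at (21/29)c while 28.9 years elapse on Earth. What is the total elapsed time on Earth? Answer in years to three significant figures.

Leg 1: 69.2 years is already measured on Earth.
Leg 2: β = 0.3651; γ = 1/√(1 − 0.3651²) = 1/√0.8667 = 1.074; Δt_2 = 1.074 × 31.0 = 33.30 years.
Leg 3: γ = 1/√(1 − 0.455²) = 1/√0.7930 = 1.123; Δt_3 = 1.123 × 73.3 = 82.31 years.
Leg 4: 28.9 years is already measured on Earth.
Total: 69.20 + 33.30 + 82.31 + 28.90 years.

Δt = 214 years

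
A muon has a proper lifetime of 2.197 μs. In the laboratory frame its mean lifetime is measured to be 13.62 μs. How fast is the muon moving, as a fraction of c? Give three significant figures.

β = 0.987

γ = Δt/τ₀ = 13.62/2.197 = 6.199
β = √(1 − 1/γ²) = √(1 − 0.02602) = √0.9740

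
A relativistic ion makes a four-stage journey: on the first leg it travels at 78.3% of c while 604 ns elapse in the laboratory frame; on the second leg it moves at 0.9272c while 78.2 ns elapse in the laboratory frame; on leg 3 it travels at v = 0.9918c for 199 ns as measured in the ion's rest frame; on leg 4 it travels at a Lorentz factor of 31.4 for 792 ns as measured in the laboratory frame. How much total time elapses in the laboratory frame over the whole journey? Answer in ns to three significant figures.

Leg 1: 604 ns is already measured in the laboratory frame.
Leg 2: 78.2 ns is already measured in the laboratory frame.
Leg 3: γ = 1/√(1 − 0.9918²) = 1/√0.01633 = 7.825; Δt_3 = 7.825 × 199 = 1557 ns.
Leg 4: 792 ns is already measured in the laboratory frame.
Total: 604.0 + 78.20 + 1557 + 792.0 ns.

Δt = 3030 ns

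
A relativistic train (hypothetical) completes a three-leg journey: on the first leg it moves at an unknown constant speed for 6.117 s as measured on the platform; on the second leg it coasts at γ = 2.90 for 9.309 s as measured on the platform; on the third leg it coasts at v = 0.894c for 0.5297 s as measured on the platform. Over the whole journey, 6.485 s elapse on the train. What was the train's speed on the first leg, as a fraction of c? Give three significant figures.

β = 0.868

Leg 1: speed unknown; τ_1 = 6.117/γ_1.
Leg 2: γ = 2.90; τ_2 = 9.309/2.900 = 3.210 s.
Leg 3: γ = 1/√(1 − 0.894²) = 1/√0.2008 = 2.232; τ_3 = 0.5297/2.232 = 0.2373 s.
Total proper time: τ_1 + 3.210 + 0.2373 = 6.485, so τ_1 = 6.485 − 3.447 = 3.038 s.
γ_1 = 6.117/3.038 = 2.014; β = √(1 − 1/γ²) = √0.7534.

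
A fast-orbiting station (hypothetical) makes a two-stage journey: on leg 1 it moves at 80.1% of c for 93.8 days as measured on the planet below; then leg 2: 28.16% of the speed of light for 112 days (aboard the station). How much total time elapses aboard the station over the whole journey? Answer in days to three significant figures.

Leg 1: β = 0.801; γ = 1/√(1 − 0.801²) = 1/√0.3584 = 1.670; τ_1 = 93.8/1.670 = 56.15 days.
Leg 2: 112 days is already measured aboard the station.
Total: 56.15 + 112.0 days.

τ = 168 days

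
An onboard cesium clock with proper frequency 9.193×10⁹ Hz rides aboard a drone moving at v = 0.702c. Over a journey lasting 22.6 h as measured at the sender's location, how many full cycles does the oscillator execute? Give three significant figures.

N = 5.33×10¹⁴

γ = 1/√(1 − 0.702²) = 1/√0.5072 = 1.404
The oscillator's own cycle count is N = f × τ where τ is the proper time aboard the drone. τ = Δt/γ = 22.6/1.404 = 16.10 h = 5.794×10⁴ s.
N = 9.193×10⁹ × 5.794×10⁴ = 5.327×10¹⁴.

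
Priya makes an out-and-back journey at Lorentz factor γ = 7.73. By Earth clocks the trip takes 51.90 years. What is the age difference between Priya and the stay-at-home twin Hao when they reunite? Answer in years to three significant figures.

γ = 7.73
Priya's elapsed proper time: τ = 51.90/7.730 = 6.714 years.
Age gap = Δt − τ = 51.90 − 6.714 years.

Δt − τ = 45.2 years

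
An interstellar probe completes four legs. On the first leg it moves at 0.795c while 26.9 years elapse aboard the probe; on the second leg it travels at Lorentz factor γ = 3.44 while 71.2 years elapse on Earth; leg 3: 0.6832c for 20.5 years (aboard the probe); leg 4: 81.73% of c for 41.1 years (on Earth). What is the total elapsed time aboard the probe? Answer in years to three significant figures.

Leg 1: 26.9 years is already measured aboard the probe.
Leg 2: γ = 3.44; τ_2 = 71.2/3.440 = 20.70 years.
Leg 3: 20.5 years is already measured aboard the probe.
Leg 4: β = 0.8173; γ = 1/√(1 − 0.8173²) = 1/√0.3320 = 1.735; τ_4 = 41.1/1.735 = 23.68 years.
Total: 26.90 + 20.70 + 20.50 + 23.68 years.

τ = 91.8 years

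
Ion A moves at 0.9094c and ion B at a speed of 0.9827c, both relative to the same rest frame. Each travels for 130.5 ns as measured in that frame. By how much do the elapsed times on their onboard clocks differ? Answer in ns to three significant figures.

A: γ = 1/√(1 − 0.9094²) = 1/√0.1730 = 2.404; τ_A = 130.5/2.404 = 54.28 ns.
B: γ = 1/√(1 − 0.9827²) = 1/√0.03430 = 5.399; τ_B = 130.5/5.399 = 24.17 ns.

|τ_A − τ_B| = 30.1 ns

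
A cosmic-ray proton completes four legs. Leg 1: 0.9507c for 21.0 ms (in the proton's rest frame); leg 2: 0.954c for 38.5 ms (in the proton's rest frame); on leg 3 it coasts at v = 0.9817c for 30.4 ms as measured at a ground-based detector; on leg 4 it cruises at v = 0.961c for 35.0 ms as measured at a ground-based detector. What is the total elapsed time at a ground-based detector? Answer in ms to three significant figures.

Leg 1: γ = 1/√(1 − 0.9507²) = 1/√0.09617 = 3.225; Δt_1 = 3.225 × 21.0 = 67.72 ms.
Leg 2: γ = 1/√(1 − 0.954²) = 1/√0.08988 = 3.335; Δt_2 = 3.335 × 38.5 = 128.4 ms.
Leg 3: 30.4 ms is already measured at a ground-based detector.
Leg 4: 35.0 ms is already measured at a ground-based detector.
Total: 67.72 + 128.4 + 30.40 + 35.00 ms.

Δt = 262 ms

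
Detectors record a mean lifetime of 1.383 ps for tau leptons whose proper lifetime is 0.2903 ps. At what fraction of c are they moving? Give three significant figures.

γ = Δt/τ₀ = 1.383/0.2903 = 4.764
β = √(1 − 1/γ²) = √(1 − 0.04406) = √0.9559

β = 0.978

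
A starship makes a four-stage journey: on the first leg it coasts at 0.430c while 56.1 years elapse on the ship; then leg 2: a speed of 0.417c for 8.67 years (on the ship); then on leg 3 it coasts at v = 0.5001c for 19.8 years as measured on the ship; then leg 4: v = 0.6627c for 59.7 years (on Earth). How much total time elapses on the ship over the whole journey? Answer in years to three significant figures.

Leg 1: 56.1 years is already measured on the ship.
Leg 2: 8.67 years is already measured on the ship.
Leg 3: 19.8 years is already measured on the ship.
Leg 4: γ = 1/√(1 − 0.6627²) = 1/√0.5608 = 1.335; τ_4 = 59.7/1.335 = 44.71 years.
Total: 56.10 + 8.670 + 19.80 + 44.71 years.

τ = 129 years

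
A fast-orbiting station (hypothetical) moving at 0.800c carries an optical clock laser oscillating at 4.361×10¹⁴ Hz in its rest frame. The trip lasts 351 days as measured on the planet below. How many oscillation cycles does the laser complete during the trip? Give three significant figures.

γ = 1/√(1 − 0.800²) = 5/3 ≈ 1.667
The oscillator's own cycle count is N = f × τ where τ is the proper time aboard the station. τ = Δt/γ = 351/1.667 = 210.6 days = 1.820×10⁷ s.
N = 4.361×10¹⁴ × 1.820×10⁷ = 7.935×10²¹.

N = 7.94×10²¹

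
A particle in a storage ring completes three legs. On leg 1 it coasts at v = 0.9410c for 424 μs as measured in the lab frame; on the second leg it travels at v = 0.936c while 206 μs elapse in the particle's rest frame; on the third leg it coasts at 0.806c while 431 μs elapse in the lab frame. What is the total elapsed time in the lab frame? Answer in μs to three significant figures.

Leg 1: 424 μs is already measured in the lab frame.
Leg 2: γ = 1/√(1 − 0.936²) = 1/√0.1239 = 2.841; Δt_2 = 2.841 × 206 = 585.2 μs.
Leg 3: 431 μs is already measured in the lab frame.
Total: 424.0 + 585.2 + 431.0 μs.

Δt = 1440 μs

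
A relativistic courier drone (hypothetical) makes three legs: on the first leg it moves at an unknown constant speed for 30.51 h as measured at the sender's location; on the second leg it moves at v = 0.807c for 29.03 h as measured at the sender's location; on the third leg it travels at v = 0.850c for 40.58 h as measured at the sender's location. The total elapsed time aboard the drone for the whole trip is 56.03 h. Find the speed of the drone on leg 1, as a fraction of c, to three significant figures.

β = 0.819

Leg 1: speed unknown; τ_1 = 30.51/γ_1.
Leg 2: γ = 1/√(1 − 0.807²) = 1/√0.3488 = 1.693; τ_2 = 29.03/1.693 = 17.14 h.
Leg 3: γ = 1/√(1 − 0.850²) = 1/√0.2775 = 1.898; τ_3 = 40.58/1.898 = 21.38 h.
Total proper time: τ_1 + 17.14 + 21.38 = 56.03, so τ_1 = 56.03 − 38.52 = 17.51 h.
γ_1 = 30.51/17.51 = 1.742; β = √(1 − 1/γ²) = √0.6706.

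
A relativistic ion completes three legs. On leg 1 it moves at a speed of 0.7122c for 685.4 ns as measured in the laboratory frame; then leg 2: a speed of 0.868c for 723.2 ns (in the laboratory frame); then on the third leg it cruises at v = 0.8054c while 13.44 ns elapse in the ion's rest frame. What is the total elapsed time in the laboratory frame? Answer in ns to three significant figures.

Δt = 1430 ns

Leg 1: 685.4 ns is already measured in the laboratory frame.
Leg 2: 723.2 ns is already measured in the laboratory frame.
Leg 3: γ = 1/√(1 − 0.8054²) = 1/√0.3513 = 1.687; Δt_3 = 1.687 × 13.44 = 22.67 ns.
Total: 685.4 + 723.2 + 22.67 ns.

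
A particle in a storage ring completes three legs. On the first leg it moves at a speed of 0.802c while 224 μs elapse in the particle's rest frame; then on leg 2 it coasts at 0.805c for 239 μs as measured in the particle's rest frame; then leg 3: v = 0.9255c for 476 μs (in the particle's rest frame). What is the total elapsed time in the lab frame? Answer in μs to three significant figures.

Leg 1: γ = 1/√(1 − 0.802²) = 1/√0.3568 = 1.674; Δt_1 = 1.674 × 224 = 375.0 μs.
Leg 2: γ = 1/√(1 − 0.805²) = 1/√0.3520 = 1.686; Δt_2 = 1.686 × 239 = 402.8 μs.
Leg 3: γ = 1/√(1 − 0.9255²) = 1/√0.1434 = 2.640; Δt_3 = 2.640 × 476 = 1257 μs.
Total: 375.0 + 402.8 + 1257 μs.

Δt = 2030 μs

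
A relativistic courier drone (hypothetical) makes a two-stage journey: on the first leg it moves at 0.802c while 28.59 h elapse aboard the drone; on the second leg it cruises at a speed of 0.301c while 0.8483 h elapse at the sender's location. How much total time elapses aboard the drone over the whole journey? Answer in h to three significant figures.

τ = 29.4 h

Leg 1: 28.59 h is already measured aboard the drone.
Leg 2: γ = 1/√(1 − 0.301²) = 1/√0.9094 = 1.049; τ_2 = 0.8483/1.049 = 0.8090 h.
Total: 28.59 + 0.8090 h.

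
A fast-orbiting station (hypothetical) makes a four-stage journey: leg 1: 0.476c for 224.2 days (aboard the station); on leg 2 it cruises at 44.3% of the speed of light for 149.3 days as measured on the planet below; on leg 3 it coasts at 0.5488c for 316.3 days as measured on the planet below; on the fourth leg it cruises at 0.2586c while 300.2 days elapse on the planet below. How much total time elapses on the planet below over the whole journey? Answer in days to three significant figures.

Δt = 1020 days

Leg 1: γ = 1/√(1 − 0.476²) = 1/√0.7734 = 1.137; Δt_1 = 1.137 × 224.2 = 254.9 days.
Leg 2: 149.3 days is already measured on the planet below.
Leg 3: 316.3 days is already measured on the planet below.
Leg 4: 300.2 days is already measured on the planet below.
Total: 254.9 + 149.3 + 316.3 + 300.2 days.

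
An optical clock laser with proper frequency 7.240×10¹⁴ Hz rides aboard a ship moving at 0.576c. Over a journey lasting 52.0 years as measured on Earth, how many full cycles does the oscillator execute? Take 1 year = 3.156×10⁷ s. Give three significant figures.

γ = 1/√(1 − 0.576²) = 1/√0.6682 = 1.223
The oscillator's own cycle count is N = f × τ where τ is the proper time on the ship. τ = Δt/γ = 52.0/1.223 = 42.51 years = 1.342×10⁹ s.
N = 7.240×10¹⁴ × 1.342×10⁹ = 9.713×10²³.

N = 9.71×10²³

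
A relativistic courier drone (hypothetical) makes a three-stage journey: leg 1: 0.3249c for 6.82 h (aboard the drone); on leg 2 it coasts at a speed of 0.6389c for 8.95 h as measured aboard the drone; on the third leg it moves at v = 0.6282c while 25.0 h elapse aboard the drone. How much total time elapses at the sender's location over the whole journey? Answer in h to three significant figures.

Δt = 51.0 h

Leg 1: γ = 1/√(1 − 0.3249²) = 1/√0.8944 = 1.057; Δt_1 = 1.057 × 6.82 = 7.211 h.
Leg 2: γ = 1/√(1 − 0.6389²) = 1/√0.5918 = 1.300; Δt_2 = 1.300 × 8.95 = 11.63 h.
Leg 3: γ = 1/√(1 − 0.6282²) = 1/√0.6054 = 1.285; Δt_3 = 1.285 × 25.0 = 32.13 h.
Total: 7.211 + 11.63 + 32.13 h.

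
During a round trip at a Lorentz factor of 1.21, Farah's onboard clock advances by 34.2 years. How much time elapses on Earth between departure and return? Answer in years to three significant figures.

γ = 1.21
Earth-frame duration is the dilated interval: Δt = γτ = 1.210 × 34.2 years.

Δt = 41.4 years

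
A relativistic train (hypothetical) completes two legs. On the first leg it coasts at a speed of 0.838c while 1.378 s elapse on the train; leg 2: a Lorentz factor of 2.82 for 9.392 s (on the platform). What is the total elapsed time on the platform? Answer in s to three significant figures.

Δt = 11.9 s

Leg 1: γ = 1/√(1 − 0.838²) = 1/√0.2978 = 1.833; Δt_1 = 1.833 × 1.378 = 2.525 s.
Leg 2: 9.392 s is already measured on the platform.
Total: 2.525 + 9.392 s.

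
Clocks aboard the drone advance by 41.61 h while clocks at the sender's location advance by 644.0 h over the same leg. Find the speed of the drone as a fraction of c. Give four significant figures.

v = 0.9979c

The proper time is measured aboard the drone (both events occur at the drone's location); Δt is measured at the sender's location. γ = Δt/τ = 644.0/41.61 = 15.48.
β = √(1 − 1/γ²) = √(1 − 0.004175) = √0.9958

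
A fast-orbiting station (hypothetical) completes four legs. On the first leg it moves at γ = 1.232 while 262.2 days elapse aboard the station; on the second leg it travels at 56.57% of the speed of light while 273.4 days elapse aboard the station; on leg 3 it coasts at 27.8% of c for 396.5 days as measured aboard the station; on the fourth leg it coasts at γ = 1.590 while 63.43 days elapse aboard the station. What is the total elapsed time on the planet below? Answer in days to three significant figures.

Leg 1: γ = 1.232; Δt_1 = 1.232 × 262.2 = 323.0 days.
Leg 2: β = 0.5657; γ = 1/√(1 − 0.5657²) = 1/√0.6800 = 1.213; Δt_2 = 1.213 × 273.4 = 331.6 days.
Leg 3: β = 0.278; γ = 1/√(1 − 0.278²) = 1/√0.9227 = 1.041; Δt_3 = 1.041 × 396.5 = 412.8 days.
Leg 4: γ = 1.590; Δt_4 = 1.590 × 63.43 = 100.9 days.
Total: 323.0 + 331.6 + 412.8 + 100.9 days.

Δt = 1170 days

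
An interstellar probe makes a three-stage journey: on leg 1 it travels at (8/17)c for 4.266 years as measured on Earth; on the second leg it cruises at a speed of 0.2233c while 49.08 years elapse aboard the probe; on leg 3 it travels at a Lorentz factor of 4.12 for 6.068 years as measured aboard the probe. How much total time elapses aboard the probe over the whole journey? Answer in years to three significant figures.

Leg 1: γ = 1/√(1 − (8/17)²) = 17/15 ≈ 1.133; τ_1 = 4.266/1.133 = 3.764 years.
Leg 2: 49.08 years is already measured aboard the probe.
Leg 3: 6.068 years is already measured aboard the probe.
Total: 3.764 + 49.08 + 6.068 years.

τ = 58.9 years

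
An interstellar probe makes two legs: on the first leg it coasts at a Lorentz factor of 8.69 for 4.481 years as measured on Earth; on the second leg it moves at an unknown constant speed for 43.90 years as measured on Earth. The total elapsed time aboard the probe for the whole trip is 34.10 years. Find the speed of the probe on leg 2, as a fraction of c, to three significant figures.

Leg 1: γ = 8.69; τ_1 = 4.481/8.690 = 0.5157 years.
Leg 2: speed unknown; τ_2 = 43.90/γ_2.
Total proper time: 0.5157 + τ_2 = 34.10, so τ_2 = 34.10 − 0.5157 = 33.58 years.
γ_2 = 43.90/33.58 = 1.307; β = √(1 − 1/γ²) = √0.4147.

β = 0.644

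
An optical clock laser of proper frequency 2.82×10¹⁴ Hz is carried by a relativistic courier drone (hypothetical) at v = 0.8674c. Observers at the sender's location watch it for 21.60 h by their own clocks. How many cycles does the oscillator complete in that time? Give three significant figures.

N = 1.09×10¹⁹

γ = 1/√(1 − 0.8674²) = 1/√0.2476 = 2.010
During 21.60 h of lab time, the oscillator's proper time advances by τ = Δt/γ = 21.60/2.010 = 10.75 h = 3.869×10⁴ s.
N = f × τ = 2.82×10¹⁴ × 3.869×10⁴ = 1.091×10¹⁹.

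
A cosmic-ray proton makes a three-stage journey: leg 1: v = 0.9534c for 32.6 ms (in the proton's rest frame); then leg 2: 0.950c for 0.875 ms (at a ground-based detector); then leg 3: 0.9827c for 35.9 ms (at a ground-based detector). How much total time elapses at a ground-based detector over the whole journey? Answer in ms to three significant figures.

Leg 1: γ = 1/√(1 − 0.9534²) = 1/√0.09103 = 3.314; Δt_1 = 3.314 × 32.6 = 108.1 ms.
Leg 2: 0.875 ms is already measured at a ground-based detector.
Leg 3: 35.9 ms is already measured at a ground-based detector.
Total: 108.1 + 0.8750 + 35.90 ms.

Δt = 145 ms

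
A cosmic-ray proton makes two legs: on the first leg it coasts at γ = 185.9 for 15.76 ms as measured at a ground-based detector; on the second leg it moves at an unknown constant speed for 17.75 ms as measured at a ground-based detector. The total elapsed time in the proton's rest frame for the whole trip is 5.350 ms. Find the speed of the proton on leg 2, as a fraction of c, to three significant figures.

β = 0.955

Leg 1: γ = 185.9; τ_1 = 15.76/185.9 = 0.08478 ms.
Leg 2: speed unknown; τ_2 = 17.75/γ_2.
Total proper time: 0.08478 + τ_2 = 5.350, so τ_2 = 5.350 − 0.08478 = 5.265 ms.
γ_2 = 17.75/5.265 = 3.371; β = √(1 − 1/γ²) = √0.9120.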